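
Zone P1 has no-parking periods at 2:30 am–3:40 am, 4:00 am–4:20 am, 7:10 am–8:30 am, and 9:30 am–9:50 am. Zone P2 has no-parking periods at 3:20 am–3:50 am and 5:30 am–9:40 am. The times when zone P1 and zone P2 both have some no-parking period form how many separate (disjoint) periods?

3

A ∩ B = 3:20 am–3:40 am, 7:10 am–8:30 am, 9:30 am–9:40 am.
That is 3 disjoint pieces.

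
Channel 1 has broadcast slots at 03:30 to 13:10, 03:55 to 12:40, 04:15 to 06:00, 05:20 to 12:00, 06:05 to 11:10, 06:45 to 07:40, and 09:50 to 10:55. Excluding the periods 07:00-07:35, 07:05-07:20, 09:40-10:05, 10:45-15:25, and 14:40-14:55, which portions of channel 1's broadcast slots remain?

A, merged: 03:30–13:10.
B, merged: 07:00–07:35, 09:40–10:05, 10:45–15:25.
03:30–13:10 \ B = 03:30–07:00, 07:35–09:40, 10:05–10:45.

03:30–07:00, 07:35–09:40, 10:05–10:45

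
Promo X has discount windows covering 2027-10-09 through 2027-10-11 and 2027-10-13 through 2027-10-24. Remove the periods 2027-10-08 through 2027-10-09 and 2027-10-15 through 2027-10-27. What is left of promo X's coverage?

2027-10-10 through 2027-10-11, 2027-10-13 through 2027-10-14

2027-10-09 through 2027-10-11 \ B = 2027-10-10 through 2027-10-11.
2027-10-13 through 2027-10-24 \ B = 2027-10-13 through 2027-10-14.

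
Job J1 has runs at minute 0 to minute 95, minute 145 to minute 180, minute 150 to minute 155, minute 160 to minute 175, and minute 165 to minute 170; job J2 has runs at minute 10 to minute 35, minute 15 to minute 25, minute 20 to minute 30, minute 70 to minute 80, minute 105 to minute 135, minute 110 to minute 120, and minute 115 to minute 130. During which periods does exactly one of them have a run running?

Merge the first list: minute 0 to minute 95, minute 145 to minute 180.
Merge the second list: minute 10 to minute 35, minute 70 to minute 80, minute 105 to minute 135.
A but not B: minute 0 to minute 10, minute 35 to minute 70, minute 80 to minute 95, minute 145 to minute 180.
B but not A: minute 105 to minute 135.
Combining gives A △ B.

minute 0 to minute 10, minute 35 to minute 70, minute 80 to minute 95, minute 105 to minute 135, minute 145 to minute 180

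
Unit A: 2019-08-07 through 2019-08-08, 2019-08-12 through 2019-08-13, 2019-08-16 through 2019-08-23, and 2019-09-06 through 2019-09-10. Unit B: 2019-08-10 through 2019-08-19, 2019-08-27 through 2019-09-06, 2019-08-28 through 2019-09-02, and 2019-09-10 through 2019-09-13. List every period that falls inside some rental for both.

B, merged: 2019-08-10 through 2019-08-19, 2019-08-27 through 2019-09-06, 2019-09-10 through 2019-09-13.
2019-08-07 through 2019-08-08 falls entirely outside B.
2019-08-12 through 2019-08-13 overlaps B on 2019-08-12 through 2019-08-13.
2019-08-16 through 2019-08-23 overlaps B on 2019-08-16 through 2019-08-19.
2019-09-06 through 2019-09-10 overlaps B on 2019-09-06 through 2019-09-06, 2019-09-10 through 2019-09-10.

2019-08-12 through 2019-08-13, 2019-08-16 through 2019-08-19, 2019-09-06 through 2019-09-06, 2019-09-10 through 2019-09-10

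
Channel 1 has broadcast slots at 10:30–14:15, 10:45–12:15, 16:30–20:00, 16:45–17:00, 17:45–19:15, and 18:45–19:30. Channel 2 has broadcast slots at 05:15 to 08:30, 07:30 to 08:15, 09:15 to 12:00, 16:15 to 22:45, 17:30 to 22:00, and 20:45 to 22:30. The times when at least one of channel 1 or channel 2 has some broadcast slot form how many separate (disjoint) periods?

3

First set merges to 10:30-14:15, 16:30-20:00.
Second set merges to 05:15-08:30, 09:15-12:00, 16:15-22:45.
A ∪ B = 05:15-08:30, 09:15-14:15, 16:15-22:45.
That is 3 disjoint pieces.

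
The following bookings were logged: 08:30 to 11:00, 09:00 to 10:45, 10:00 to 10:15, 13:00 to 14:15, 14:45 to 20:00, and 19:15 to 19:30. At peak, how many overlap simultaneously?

Sweep endpoints in order; track running count of active intervals.
Peak of 3 reached at 10:00.

3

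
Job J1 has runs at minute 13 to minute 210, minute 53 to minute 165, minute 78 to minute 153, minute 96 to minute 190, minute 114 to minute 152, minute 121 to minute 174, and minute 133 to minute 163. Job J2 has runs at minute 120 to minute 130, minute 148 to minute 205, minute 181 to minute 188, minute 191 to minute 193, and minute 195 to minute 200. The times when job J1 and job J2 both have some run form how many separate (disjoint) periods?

2

A, merged: minute 13 to minute 210.
B, merged: minute 120 to minute 130, minute 148 to minute 205.
A ∩ B = minute 120 to minute 130, minute 148 to minute 205.
That is 2 disjoint pieces.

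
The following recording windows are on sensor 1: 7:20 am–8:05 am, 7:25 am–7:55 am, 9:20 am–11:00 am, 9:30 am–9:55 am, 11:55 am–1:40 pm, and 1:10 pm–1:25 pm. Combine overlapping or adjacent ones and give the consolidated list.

7:20 am–8:05 am, 9:20 am–11:00 am, 11:55 am–1:40 pm

7:25 am–7:55 am overlaps/touches 7:20 am–8:05 am → extend to 7:20 am–8:05 am.
9:20 am–11:00 am is disjoint → start new block.
9:30 am–9:55 am overlaps/touches 9:20 am–11:00 am → extend to 9:20 am–11:00 am.
11:55 am–1:40 pm is disjoint → start new block.
1:10 pm–1:25 pm overlaps/touches 11:55 am–1:40 pm → extend to 11:55 am–1:40 pm.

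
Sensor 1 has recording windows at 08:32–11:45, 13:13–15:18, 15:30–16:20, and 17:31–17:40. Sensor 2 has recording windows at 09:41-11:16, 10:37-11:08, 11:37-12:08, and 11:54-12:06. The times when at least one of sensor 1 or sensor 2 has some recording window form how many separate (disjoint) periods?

Merge the second list: 09:41-11:16, 11:37-12:08.
A ∪ B = 08:32-12:08, 13:13-15:18, 15:30-16:20, 17:31-17:40.
That is 4 disjoint pieces.

4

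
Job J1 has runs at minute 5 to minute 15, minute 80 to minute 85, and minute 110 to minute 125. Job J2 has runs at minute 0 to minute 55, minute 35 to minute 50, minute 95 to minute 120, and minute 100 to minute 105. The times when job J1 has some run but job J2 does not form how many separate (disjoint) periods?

Merge the second list: minute 0 to minute 55, minute 95 to minute 120.
A \ B = minute 80 to minute 85, minute 120 to minute 125.
That is 2 disjoint pieces.

2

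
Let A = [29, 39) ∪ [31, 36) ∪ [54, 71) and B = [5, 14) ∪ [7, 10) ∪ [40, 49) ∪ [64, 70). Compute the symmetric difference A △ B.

Merge the first list: [29, 39), [54, 71).
Merge the second list: [5, 14), [40, 49), [64, 70).
A but not B: [29, 39), [54, 64), [70, 71).
B but not A: [5, 14), [40, 49).
Combining gives A △ B.

[5, 14) ∪ [29, 39) ∪ [40, 49) ∪ [54, 64) ∪ [70, 71)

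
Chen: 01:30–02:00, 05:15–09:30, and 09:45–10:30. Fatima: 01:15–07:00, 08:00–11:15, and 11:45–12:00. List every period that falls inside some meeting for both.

01:30–02:00, 05:15–07:00, 08:00–09:30, 09:45–10:30

01:30–02:00 overlaps B on 01:30–02:00.
05:15–09:30 overlaps B on 05:15–07:00, 08:00–09:30.
09:45–10:30 overlaps B on 09:45–10:30.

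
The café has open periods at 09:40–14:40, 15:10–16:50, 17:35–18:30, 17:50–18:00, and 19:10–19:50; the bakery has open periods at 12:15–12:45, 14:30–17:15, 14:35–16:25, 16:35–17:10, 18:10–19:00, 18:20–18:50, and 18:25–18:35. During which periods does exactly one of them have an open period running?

09:40-12:15, 12:45-14:30, 14:40-15:10, 16:50-17:15, 17:35-18:10, 18:30-19:00, 19:10-19:50

Merge the first list: 09:40-14:40, 15:10-16:50, 17:35-18:30, 19:10-19:50.
Merge the second list: 12:15-12:45, 14:30-17:15, 18:10-19:00.
Only in the first: 09:40-12:15, 12:45-14:30, 17:35-18:10, 19:10-19:50.
Only in the second: 14:40-15:10, 16:50-17:15, 18:30-19:00.
Together these are the periods covered by exactly one.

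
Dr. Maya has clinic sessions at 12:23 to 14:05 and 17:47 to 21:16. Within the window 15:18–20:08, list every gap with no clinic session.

The merged coverage is 12:23-14:05, 17:47-21:16.
Uncovered inside 15:18-20:08: 15:18-17:47.

15:18-17:47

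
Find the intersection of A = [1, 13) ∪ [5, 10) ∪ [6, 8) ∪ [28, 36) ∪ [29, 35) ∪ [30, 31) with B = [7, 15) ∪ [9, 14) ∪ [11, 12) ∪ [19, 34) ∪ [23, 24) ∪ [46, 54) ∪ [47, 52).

First set merges to [1, 13), [28, 36).
Second set merges to [7, 15), [19, 34), [46, 54).
[1, 13) meets the second set on [7, 13).
[28, 36) meets the second set on [28, 34).

[7, 13) ∪ [28, 34)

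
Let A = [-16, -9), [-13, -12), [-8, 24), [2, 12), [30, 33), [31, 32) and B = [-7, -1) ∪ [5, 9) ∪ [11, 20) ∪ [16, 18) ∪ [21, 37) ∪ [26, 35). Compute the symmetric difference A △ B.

Merge the first list: [-16, -9), [-8, 24), [30, 33).
Merge the second list: [-7, -1), [5, 9), [11, 20), [21, 37).
A but not B: [-16, -9), [-8, -7), [-1, 5), [9, 11), [20, 21).
B but not A: [24, 30), [33, 37).
Combining gives A △ B.

[-16, -9) ∪ [-8, -7) ∪ [-1, 5) ∪ [9, 11) ∪ [20, 21) ∪ [24, 30) ∪ [33, 37)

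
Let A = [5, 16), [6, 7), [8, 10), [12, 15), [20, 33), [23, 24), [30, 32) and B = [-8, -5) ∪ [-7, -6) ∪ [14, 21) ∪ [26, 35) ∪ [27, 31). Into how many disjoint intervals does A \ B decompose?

2

A, merged: [5, 16), [20, 33).
B, merged: [-8, -5), [14, 21), [26, 35).
A \ B = [5, 14), [21, 26).
That is 2 disjoint pieces.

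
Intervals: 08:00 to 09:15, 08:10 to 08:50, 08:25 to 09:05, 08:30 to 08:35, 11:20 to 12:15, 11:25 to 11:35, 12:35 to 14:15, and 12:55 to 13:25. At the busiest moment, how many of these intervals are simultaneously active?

4

At 08:30, 4 of the intervals are simultaneously active.
No point has more.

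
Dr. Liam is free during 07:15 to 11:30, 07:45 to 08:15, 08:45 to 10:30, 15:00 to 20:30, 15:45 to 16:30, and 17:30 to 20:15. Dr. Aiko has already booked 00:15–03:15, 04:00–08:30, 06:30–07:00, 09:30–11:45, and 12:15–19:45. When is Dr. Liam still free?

08:30-09:30, 19:45-20:30

First set merges to 07:15-11:30, 15:00-20:30.
Second set merges to 00:15-03:15, 04:00-08:30, 09:30-11:45, 12:15-19:45.
07:15-11:30 with B removed leaves 08:30-09:30.
15:00-20:30 with B removed leaves 19:45-20:30.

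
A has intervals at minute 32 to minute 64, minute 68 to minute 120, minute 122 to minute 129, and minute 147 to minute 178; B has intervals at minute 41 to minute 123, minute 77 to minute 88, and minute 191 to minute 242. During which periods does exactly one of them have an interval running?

B, merged: minute 41 to minute 123, minute 191 to minute 242.
Only in the first: minute 32 to minute 41, minute 123 to minute 129, minute 147 to minute 178.
Only in the second: minute 64 to minute 68, minute 120 to minute 122, minute 191 to minute 242.
Together these are the periods covered by exactly one.

minute 32 to minute 41, minute 64 to minute 68, minute 120 to minute 122, minute 123 to minute 129, minute 147 to minute 178, minute 191 to minute 242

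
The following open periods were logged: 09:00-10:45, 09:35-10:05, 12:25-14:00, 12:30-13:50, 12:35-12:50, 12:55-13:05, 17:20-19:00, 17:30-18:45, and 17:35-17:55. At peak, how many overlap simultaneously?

3

At 12:35, 3 of the intervals are simultaneously active.
No point has more.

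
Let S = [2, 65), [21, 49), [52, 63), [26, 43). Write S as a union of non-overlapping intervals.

Sort by start: [2, 65), [21, 49), [26, 43), [52, 63).
[21, 49) overlaps/touches [2, 65) → extend to [2, 65).
[26, 43) overlaps/touches [2, 65) → extend to [2, 65).
[52, 63) overlaps/touches [2, 65) → extend to [2, 65).

[2, 65)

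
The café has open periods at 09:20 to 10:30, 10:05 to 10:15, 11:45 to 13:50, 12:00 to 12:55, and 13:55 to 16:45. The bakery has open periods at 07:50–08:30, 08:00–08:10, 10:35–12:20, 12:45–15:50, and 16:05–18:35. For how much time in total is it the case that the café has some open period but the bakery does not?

1 h 50 min

A, merged: 09:20–10:30, 11:45–13:50, 13:55–16:45.
B, merged: 07:50–08:30, 10:35–12:20, 12:45–15:50, 16:05–18:35.
A \ B = 09:20–10:30, 12:20–12:45, 15:50–16:05.
Total: 1 h 10 min + 25 min + 15 min = 1 h 50 min.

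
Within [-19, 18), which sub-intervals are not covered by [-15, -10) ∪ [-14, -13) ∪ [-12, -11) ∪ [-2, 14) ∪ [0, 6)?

The merged coverage is [-15, -10), [-2, 14).
Complement within [-19, 18): [-19, -15), [-10, -2), [14, 18).

[-19, -15) ∪ [-10, -2) ∪ [14, 18)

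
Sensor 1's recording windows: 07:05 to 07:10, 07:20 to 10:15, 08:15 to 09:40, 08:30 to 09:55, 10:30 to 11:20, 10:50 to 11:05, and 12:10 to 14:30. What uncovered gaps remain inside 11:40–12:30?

11:40-12:10

The merged coverage is 07:05-07:10, 07:20-10:15, 10:30-11:20, 12:10-14:30.
Complement within 11:40-12:30: 11:40-12:10.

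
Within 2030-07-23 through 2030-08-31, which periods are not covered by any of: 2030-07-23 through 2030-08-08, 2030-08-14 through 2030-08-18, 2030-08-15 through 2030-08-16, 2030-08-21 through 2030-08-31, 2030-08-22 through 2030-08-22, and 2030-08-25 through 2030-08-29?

The merged coverage is 2030-07-23 through 2030-08-08, 2030-08-14 through 2030-08-18, 2030-08-21 through 2030-08-31.
Complement within 2030-07-23 through 2030-08-31: 2030-08-09 through 2030-08-13, 2030-08-19 through 2030-08-20.

2030-08-09 through 2030-08-13, 2030-08-19 through 2030-08-20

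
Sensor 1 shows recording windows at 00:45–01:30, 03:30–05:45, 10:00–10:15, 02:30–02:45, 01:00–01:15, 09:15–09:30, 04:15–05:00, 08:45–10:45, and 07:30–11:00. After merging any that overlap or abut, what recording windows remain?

00:45-01:30, 02:30-02:45, 03:30-05:45, 07:30-11:00

Sort by start: 00:45-01:30, 01:00-01:15, 02:30-02:45, 03:30-05:45, 04:15-05:00, 07:30-11:00, 08:45-10:45, 09:15-09:30, 10:00-10:15.
01:00-01:15 overlaps/touches 00:45-01:30 → extend to 00:45-01:30.
02:30-02:45 is disjoint → start new block.
03:30-05:45 is disjoint → start new block.
04:15-05:00 overlaps/touches 03:30-05:45 → extend to 03:30-05:45.
07:30-11:00 is disjoint → start new block.
08:45-10:45 overlaps/touches 07:30-11:00 → extend to 07:30-11:00.
09:15-09:30 overlaps/touches 07:30-11:00 → extend to 07:30-11:00.
10:00-10:15 overlaps/touches 07:30-11:00 → extend to 07:30-11:00.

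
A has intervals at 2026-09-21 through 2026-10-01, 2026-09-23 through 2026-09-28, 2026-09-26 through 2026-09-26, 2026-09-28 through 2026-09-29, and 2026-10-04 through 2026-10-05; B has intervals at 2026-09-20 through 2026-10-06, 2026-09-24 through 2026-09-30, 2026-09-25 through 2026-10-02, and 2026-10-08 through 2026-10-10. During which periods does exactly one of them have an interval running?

First set merges to 2026-09-21 through 2026-10-01, 2026-10-04 through 2026-10-05.
Second set merges to 2026-09-20 through 2026-10-06, 2026-10-08 through 2026-10-10.
A \ B = none.
B \ A = 2026-09-20 through 2026-09-20, 2026-10-02 through 2026-10-03, 2026-10-06 through 2026-10-06, 2026-10-08 through 2026-10-10.
Union of the two gives the symmetric difference.

2026-09-20 through 2026-09-20, 2026-10-02 through 2026-10-03, 2026-10-06 through 2026-10-06, 2026-10-08 through 2026-10-10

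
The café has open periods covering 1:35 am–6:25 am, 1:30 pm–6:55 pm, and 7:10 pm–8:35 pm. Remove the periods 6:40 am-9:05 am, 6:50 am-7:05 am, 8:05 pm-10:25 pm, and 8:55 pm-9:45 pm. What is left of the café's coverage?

1:35 am–6:25 am, 1:30 pm–6:55 pm, 7:10 pm–8:05 pm

Second set merges to 6:40 am–9:05 am, 8:05 pm–10:25 pm.
1:35 am–6:25 am: no B overlap → unchanged.
1:30 pm–6:55 pm: no B overlap → unchanged.
7:10 pm–8:35 pm minus B → 7:10 pm–8:05 pm.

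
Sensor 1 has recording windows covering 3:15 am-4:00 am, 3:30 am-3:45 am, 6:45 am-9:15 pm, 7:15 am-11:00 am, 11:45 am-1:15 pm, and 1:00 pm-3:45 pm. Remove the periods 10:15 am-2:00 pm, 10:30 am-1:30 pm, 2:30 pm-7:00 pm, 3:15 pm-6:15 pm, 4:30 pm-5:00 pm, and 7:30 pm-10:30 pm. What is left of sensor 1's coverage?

3:15 am–4:00 am, 6:45 am–10:15 am, 2:00 pm–2:30 pm, 7:00 pm–7:30 pm

Merge the first list: 3:15 am–4:00 am, 6:45 am–9:15 pm.
Merge the second list: 10:15 am–2:00 pm, 2:30 pm–7:00 pm, 7:30 pm–10:30 pm.
3:15 am–4:00 am: no B overlap → unchanged.
6:45 am–9:15 pm minus B → 6:45 am–10:15 am, 2:00 pm–2:30 pm, 7:00 pm–7:30 pm.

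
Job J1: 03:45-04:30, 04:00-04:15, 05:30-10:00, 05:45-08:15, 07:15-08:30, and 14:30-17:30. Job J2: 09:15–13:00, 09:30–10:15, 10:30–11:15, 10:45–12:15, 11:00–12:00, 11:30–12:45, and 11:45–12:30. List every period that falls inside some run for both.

09:15-10:00

A, merged: 03:45-04:30, 05:30-10:00, 14:30-17:30.
B, merged: 09:15-13:00.
03:45-04:30 meets no B interval.
05:30-10:00 ∩ B → 09:15-10:00.
14:30-17:30 meets no B interval.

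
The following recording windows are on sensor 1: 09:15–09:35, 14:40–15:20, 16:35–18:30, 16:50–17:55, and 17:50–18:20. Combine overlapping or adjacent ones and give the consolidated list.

14:40-15:20 is disjoint → start new block.
16:35-18:30 is disjoint → start new block.
16:50-17:55 overlaps/touches 16:35-18:30 → extend to 16:35-18:30.
17:50-18:20 overlaps/touches 16:35-18:30 → extend to 16:35-18:30.

09:15-09:35, 14:40-15:20, 16:35-18:30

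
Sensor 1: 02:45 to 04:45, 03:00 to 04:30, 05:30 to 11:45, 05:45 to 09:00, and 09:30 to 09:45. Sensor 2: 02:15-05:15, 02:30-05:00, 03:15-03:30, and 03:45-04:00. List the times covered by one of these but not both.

02:15–02:45, 04:45–05:15, 05:30–11:45

First set merges to 02:45–04:45, 05:30–11:45.
Second set merges to 02:15–05:15.
A but not B: 05:30–11:45.
B but not A: 02:15–02:45, 04:45–05:15.
Combining gives A △ B.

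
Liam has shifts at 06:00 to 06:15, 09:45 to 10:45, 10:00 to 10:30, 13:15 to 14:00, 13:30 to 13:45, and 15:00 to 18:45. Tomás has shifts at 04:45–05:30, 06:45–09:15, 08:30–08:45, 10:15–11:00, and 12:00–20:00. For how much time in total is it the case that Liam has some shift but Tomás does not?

45 min

Merge the first list: 06:00-06:15, 09:45-10:45, 13:15-14:00, 15:00-18:45.
Merge the second list: 04:45-05:30, 06:45-09:15, 10:15-11:00, 12:00-20:00.
A \ B = 06:00-06:15, 09:45-10:15.
Total: 15 min + 30 min = 45 min.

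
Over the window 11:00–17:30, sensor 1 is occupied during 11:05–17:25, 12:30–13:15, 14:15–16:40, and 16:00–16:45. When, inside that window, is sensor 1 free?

11:00–11:05, 17:25–17:30

After merging, the occupied span is 11:05–17:25.
Uncovered inside 11:00–17:30: 11:00–11:05, 17:25–17:30.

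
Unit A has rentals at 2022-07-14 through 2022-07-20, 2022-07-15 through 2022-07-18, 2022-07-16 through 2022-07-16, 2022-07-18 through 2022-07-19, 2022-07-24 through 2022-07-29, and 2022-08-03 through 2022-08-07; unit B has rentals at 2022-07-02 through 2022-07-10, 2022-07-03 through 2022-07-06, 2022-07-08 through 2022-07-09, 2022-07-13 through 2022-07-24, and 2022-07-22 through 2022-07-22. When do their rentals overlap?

Merge the first list: 2022-07-14 through 2022-07-20, 2022-07-24 through 2022-07-29, 2022-08-03 through 2022-08-07.
Merge the second list: 2022-07-02 through 2022-07-10, 2022-07-13 through 2022-07-24.
2022-07-14 through 2022-07-20 overlaps B on 2022-07-14 through 2022-07-20.
2022-07-24 through 2022-07-29 overlaps B on 2022-07-24 through 2022-07-24.
2022-08-03 through 2022-08-07 falls entirely outside B.

2022-07-14 through 2022-07-20, 2022-07-24 through 2022-07-24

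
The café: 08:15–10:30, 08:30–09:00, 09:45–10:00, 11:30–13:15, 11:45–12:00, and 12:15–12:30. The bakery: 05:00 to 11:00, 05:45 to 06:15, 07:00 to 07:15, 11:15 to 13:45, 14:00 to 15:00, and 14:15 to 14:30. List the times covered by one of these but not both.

05:00–08:15, 10:30–11:00, 11:15–11:30, 13:15–13:45, 14:00–15:00

A, merged: 08:15–10:30, 11:30–13:15.
B, merged: 05:00–11:00, 11:15–13:45, 14:00–15:00.
Only in the first: none.
Only in the second: 05:00–08:15, 10:30–11:00, 11:15–11:30, 13:15–13:45, 14:00–15:00.
Together these are the periods covered by exactly one.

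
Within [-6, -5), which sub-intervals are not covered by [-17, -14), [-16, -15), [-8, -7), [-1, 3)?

[-6, -5)

The merged coverage is [-17, -14), [-8, -7), [-1, 3).
Uncovered inside [-6, -5): [-6, -5).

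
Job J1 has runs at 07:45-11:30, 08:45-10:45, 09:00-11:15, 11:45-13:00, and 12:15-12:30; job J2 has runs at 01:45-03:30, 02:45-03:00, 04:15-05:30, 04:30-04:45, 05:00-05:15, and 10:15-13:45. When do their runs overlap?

A, merged: 07:45–11:30, 11:45–13:00.
B, merged: 01:45–03:30, 04:15–05:30, 10:15–13:45.
07:45–11:30 meets the second set on 10:15–11:30.
11:45–13:00 meets the second set on 11:45–13:00.

10:15–11:30, 11:45–13:00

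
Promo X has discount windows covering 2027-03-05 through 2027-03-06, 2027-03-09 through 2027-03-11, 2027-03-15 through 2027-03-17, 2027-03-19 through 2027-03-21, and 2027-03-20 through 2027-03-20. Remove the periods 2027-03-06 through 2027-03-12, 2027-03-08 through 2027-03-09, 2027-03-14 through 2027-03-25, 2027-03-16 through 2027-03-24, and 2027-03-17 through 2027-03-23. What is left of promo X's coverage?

2027-03-05 through 2027-03-05

First set merges to 2027-03-05 through 2027-03-06, 2027-03-09 through 2027-03-11, 2027-03-15 through 2027-03-17, 2027-03-19 through 2027-03-21.
Second set merges to 2027-03-06 through 2027-03-12, 2027-03-14 through 2027-03-25.
2027-03-05 through 2027-03-06 \ B = 2027-03-05 through 2027-03-05.
2027-03-09 through 2027-03-11: entirely removed.
2027-03-15 through 2027-03-17: entirely removed.
2027-03-19 through 2027-03-21: entirely removed.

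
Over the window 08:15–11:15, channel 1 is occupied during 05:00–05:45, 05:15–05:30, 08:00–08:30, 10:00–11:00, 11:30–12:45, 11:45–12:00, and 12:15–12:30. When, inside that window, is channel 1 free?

Covered (merged): 05:00-05:45, 08:00-08:30, 10:00-11:00, 11:30-12:45.
Gaps within 08:15-11:15: 08:30-10:00, 11:00-11:15.

08:30-10:00, 11:00-11:15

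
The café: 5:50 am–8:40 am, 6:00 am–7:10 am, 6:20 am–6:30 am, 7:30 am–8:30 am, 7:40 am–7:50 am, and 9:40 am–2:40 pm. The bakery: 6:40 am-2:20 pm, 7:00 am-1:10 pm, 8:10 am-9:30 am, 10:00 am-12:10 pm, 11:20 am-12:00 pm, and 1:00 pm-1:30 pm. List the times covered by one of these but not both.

Merge the first list: 5:50 am–8:40 am, 9:40 am–2:40 pm.
Merge the second list: 6:40 am–2:20 pm.
A \ B = 5:50 am–6:40 am, 2:20 pm–2:40 pm.
B \ A = 8:40 am–9:40 am.
Union of the two gives the symmetric difference.

5:50 am–6:40 am, 8:40 am–9:40 am, 2:20 pm–2:40 pm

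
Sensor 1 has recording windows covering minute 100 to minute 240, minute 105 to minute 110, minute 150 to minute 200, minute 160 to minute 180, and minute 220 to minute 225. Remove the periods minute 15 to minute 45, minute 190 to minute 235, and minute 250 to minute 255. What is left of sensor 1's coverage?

minute 100 to minute 190, minute 235 to minute 240

A, merged: minute 100 to minute 240.
minute 100 to minute 240 with B removed leaves minute 100 to minute 190, minute 235 to minute 240.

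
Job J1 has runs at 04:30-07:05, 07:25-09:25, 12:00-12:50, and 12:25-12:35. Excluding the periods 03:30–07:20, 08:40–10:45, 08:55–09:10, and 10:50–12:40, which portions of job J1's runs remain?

07:25–08:40, 12:40–12:50

First set merges to 04:30–07:05, 07:25–09:25, 12:00–12:50.
Second set merges to 03:30–07:20, 08:40–10:45, 10:50–12:40.
04:30–07:05: entirely removed.
07:25–09:25 \ B = 07:25–08:40.
12:00–12:50 \ B = 12:40–12:50.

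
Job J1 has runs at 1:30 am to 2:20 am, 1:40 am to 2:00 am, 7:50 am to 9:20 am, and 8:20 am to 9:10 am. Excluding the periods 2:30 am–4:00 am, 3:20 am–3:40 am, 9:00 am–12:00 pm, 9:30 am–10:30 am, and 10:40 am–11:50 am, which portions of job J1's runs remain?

1:30 am–2:20 am, 7:50 am–9:00 am

First set merges to 1:30 am–2:20 am, 7:50 am–9:20 am.
Second set merges to 2:30 am–4:00 am, 9:00 am–12:00 pm.
1:30 am–2:20 am: no B overlap → unchanged.
7:50 am–9:20 am minus B → 7:50 am–9:00 am.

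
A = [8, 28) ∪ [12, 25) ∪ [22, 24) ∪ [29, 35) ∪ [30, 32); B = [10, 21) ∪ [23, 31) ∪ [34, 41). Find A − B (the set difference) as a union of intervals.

[8, 10) ∪ [21, 23) ∪ [31, 34)

A, merged: [8, 28), [29, 35).
[8, 28) minus B → [8, 10), [21, 23).
[29, 35) minus B → [31, 34).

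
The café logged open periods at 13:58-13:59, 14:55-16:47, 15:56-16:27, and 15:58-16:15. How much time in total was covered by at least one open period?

1 h 53 min

Merged: 13:58-13:59, 14:55-16:47.
Lengths: 1 min + 1 h 52 min = 1 h 53 min.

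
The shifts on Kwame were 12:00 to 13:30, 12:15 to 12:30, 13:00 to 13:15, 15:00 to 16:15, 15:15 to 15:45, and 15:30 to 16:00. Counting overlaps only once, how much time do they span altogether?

2 h 45 min

Merged: 12:00-13:30, 15:00-16:15.
Lengths: 1 h 30 min + 1 h 15 min = 2 h 45 min.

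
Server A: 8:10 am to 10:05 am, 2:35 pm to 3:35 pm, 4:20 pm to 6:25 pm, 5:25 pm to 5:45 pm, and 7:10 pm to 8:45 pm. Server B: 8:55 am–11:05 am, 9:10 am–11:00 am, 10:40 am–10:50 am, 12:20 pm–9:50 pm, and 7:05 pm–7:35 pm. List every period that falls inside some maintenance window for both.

8:55 am–10:05 am, 2:35 pm–3:35 pm, 4:20 pm–6:25 pm, 7:10 pm–8:45 pm

First set merges to 8:10 am–10:05 am, 2:35 pm–3:35 pm, 4:20 pm–6:25 pm, 7:10 pm–8:45 pm.
Second set merges to 8:55 am–11:05 am, 12:20 pm–9:50 pm.
8:10 am–10:05 am meets the second set on 8:55 am–10:05 am.
2:35 pm–3:35 pm meets the second set on 2:35 pm–3:35 pm.
4:20 pm–6:25 pm meets the second set on 4:20 pm–6:25 pm.
7:10 pm–8:45 pm meets the second set on 7:10 pm–8:45 pm.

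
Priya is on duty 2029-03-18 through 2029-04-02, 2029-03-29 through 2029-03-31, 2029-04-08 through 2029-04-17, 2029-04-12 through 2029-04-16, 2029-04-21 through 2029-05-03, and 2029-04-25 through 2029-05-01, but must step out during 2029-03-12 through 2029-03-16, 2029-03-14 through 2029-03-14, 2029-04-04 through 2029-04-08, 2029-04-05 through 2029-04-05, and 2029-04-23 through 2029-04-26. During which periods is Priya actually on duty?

2029-03-18 through 2029-04-02, 2029-04-09 through 2029-04-17, 2029-04-21 through 2029-04-22, 2029-04-27 through 2029-05-03

Merge the first list: 2029-03-18 through 2029-04-02, 2029-04-08 through 2029-04-17, 2029-04-21 through 2029-05-03.
Merge the second list: 2029-03-12 through 2029-03-16, 2029-04-04 through 2029-04-08, 2029-04-23 through 2029-04-26.
2029-03-18 through 2029-04-02: nothing removed.
2029-04-08 through 2029-04-17 \ B = 2029-04-09 through 2029-04-17.
2029-04-21 through 2029-05-03 \ B = 2029-04-21 through 2029-04-22, 2029-04-27 through 2029-05-03.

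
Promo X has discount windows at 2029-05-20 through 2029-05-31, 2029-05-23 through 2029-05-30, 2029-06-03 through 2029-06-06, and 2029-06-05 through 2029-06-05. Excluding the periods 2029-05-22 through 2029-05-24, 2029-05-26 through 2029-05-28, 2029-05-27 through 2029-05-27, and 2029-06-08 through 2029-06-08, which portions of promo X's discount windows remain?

2029-05-20 through 2029-05-21, 2029-05-25 through 2029-05-25, 2029-05-29 through 2029-05-31, 2029-06-03 through 2029-06-06

Merge the first list: 2029-05-20 through 2029-05-31, 2029-06-03 through 2029-06-06.
Merge the second list: 2029-05-22 through 2029-05-24, 2029-05-26 through 2029-05-28, 2029-06-08 through 2029-06-08.
2029-05-20 through 2029-05-31 with B removed leaves 2029-05-20 through 2029-05-21, 2029-05-25 through 2029-05-25, 2029-05-29 through 2029-05-31.
2029-06-03 through 2029-06-06 is untouched.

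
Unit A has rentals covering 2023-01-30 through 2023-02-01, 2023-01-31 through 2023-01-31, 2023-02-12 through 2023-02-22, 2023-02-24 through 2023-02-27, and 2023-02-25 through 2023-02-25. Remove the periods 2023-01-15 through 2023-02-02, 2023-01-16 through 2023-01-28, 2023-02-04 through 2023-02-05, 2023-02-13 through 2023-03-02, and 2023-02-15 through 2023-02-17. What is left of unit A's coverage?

A, merged: 2023-01-30 through 2023-02-01, 2023-02-12 through 2023-02-22, 2023-02-24 through 2023-02-27.
B, merged: 2023-01-15 through 2023-02-02, 2023-02-04 through 2023-02-05, 2023-02-13 through 2023-03-02.
2023-01-30 through 2023-02-01: entirely removed.
2023-02-12 through 2023-02-22 \ B = 2023-02-12 through 2023-02-12.
2023-02-24 through 2023-02-27: entirely removed.

2023-02-12 through 2023-02-12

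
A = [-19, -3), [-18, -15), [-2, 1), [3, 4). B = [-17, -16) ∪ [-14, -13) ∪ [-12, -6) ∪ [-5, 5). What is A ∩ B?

[-17, -16) ∪ [-14, -13) ∪ [-12, -6) ∪ [-5, -3) ∪ [-2, 1) ∪ [3, 4)

Merge the first list: [-19, -3), [-2, 1), [3, 4).
[-19, -3) meets the second set on [-17, -16), [-14, -13), [-12, -6), [-5, -3).
[-2, 1) meets the second set on [-2, 1).
[3, 4) meets the second set on [3, 4).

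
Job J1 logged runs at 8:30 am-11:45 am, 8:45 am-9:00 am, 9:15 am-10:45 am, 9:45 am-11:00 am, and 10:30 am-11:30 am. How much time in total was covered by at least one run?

3 h 15 min

Merged: 8:30 am–11:45 am.
Length: 3 h 15 min.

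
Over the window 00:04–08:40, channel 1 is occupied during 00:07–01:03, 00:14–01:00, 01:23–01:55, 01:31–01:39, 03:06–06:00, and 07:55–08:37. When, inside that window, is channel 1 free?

00:04-00:07, 01:03-01:23, 01:55-03:06, 06:00-07:55, 08:37-08:40

After merging, the occupied span is 00:07-01:03, 01:23-01:55, 03:06-06:00, 07:55-08:37.
Gaps within 00:04-08:40: 00:04-00:07, 01:03-01:23, 01:55-03:06, 06:00-07:55, 08:37-08:40.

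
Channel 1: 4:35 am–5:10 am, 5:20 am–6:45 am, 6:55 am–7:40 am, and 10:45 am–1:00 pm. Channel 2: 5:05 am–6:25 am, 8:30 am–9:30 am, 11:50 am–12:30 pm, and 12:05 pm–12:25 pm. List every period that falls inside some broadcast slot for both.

Second set merges to 5:05 am–6:25 am, 8:30 am–9:30 am, 11:50 am–12:30 pm.
4:35 am–5:10 am meets the second set on 5:05 am–5:10 am.
5:20 am–6:45 am meets the second set on 5:20 am–6:25 am.
6:55 am–7:40 am: no overlap with the second set.
10:45 am–1:00 pm meets the second set on 11:50 am–12:30 pm.

5:05 am–5:10 am, 5:20 am–6:25 am, 11:50 am–12:30 pm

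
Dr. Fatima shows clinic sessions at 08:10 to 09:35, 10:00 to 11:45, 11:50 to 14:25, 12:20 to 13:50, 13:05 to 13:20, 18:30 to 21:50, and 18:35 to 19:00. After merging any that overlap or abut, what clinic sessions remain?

10:00-11:45 is disjoint → start new block.
11:50-14:25 is disjoint → start new block.
12:20-13:50 overlaps/touches 11:50-14:25 → extend to 11:50-14:25.
13:05-13:20 overlaps/touches 11:50-14:25 → extend to 11:50-14:25.
18:30-21:50 is disjoint → start new block.
18:35-19:00 overlaps/touches 18:30-21:50 → extend to 18:30-21:50.

08:10-09:35, 10:00-11:45, 11:50-14:25, 18:30-21:50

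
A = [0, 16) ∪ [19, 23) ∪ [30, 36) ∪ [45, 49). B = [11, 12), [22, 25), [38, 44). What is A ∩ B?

[0, 16) overlaps B on [11, 12).
[19, 23) overlaps B on [22, 23).
[30, 36) falls entirely outside B.
[45, 49) falls entirely outside B.

[11, 12) ∪ [22, 23)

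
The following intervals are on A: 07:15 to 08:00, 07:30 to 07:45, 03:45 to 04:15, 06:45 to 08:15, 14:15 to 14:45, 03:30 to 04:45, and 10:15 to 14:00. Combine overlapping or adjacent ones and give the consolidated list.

03:30-04:45, 06:45-08:15, 10:15-14:00, 14:15-14:45

Sort by start: 03:30-04:45, 03:45-04:15, 06:45-08:15, 07:15-08:00, 07:30-07:45, 10:15-14:00, 14:15-14:45.
03:45-04:15 overlaps/touches 03:30-04:45 → extend to 03:30-04:45.
06:45-08:15 is disjoint → start new block.
07:15-08:00 overlaps/touches 06:45-08:15 → extend to 06:45-08:15.
07:30-07:45 overlaps/touches 06:45-08:15 → extend to 06:45-08:15.
10:15-14:00 is disjoint → start new block.
14:15-14:45 is disjoint → start new block.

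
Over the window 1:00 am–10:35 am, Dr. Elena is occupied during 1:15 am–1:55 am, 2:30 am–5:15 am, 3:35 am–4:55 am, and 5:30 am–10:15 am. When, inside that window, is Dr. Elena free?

The merged coverage is 1:15 am–1:55 am, 2:30 am–5:15 am, 5:30 am–10:15 am.
Complement within 1:00 am–10:35 am: 1:00 am–1:15 am, 1:55 am–2:30 am, 5:15 am–5:30 am, 10:15 am–10:35 am.

1:00 am–1:15 am, 1:55 am–2:30 am, 5:15 am–5:30 am, 10:15 am–10:35 am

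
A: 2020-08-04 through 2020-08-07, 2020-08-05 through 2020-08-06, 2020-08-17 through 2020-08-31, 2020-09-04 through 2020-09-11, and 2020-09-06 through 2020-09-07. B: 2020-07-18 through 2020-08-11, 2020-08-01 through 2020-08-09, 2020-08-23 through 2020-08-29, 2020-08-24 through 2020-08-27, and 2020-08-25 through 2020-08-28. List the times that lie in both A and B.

2020-08-04 through 2020-08-07, 2020-08-23 through 2020-08-29

A, merged: 2020-08-04 through 2020-08-07, 2020-08-17 through 2020-08-31, 2020-09-04 through 2020-09-11.
B, merged: 2020-07-18 through 2020-08-11, 2020-08-23 through 2020-08-29.
2020-08-04 through 2020-08-07 meets the second set on 2020-08-04 through 2020-08-07.
2020-08-17 through 2020-08-31 meets the second set on 2020-08-23 through 2020-08-29.
2020-09-04 through 2020-09-11: no overlap with the second set.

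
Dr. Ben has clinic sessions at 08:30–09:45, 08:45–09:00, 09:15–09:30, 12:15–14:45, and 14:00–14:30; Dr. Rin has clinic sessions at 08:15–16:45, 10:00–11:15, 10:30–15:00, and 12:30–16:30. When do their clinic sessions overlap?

08:30-09:45, 12:15-14:45

First set merges to 08:30-09:45, 12:15-14:45.
Second set merges to 08:15-16:45.
08:30-09:45 ∩ B → 08:30-09:45.
12:15-14:45 ∩ B → 12:15-14:45.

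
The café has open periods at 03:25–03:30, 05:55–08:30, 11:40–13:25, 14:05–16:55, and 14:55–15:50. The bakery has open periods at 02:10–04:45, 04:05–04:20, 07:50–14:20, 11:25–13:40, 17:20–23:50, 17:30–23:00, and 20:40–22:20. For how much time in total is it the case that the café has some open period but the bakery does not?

First set merges to 03:25–03:30, 05:55–08:30, 11:40–13:25, 14:05–16:55.
Second set merges to 02:10–04:45, 07:50–14:20, 17:20–23:50.
A \ B = 05:55–07:50, 14:20–16:55.
Total: 1 h 55 min + 2 h 35 min = 4 h 30 min.

4 h 30 min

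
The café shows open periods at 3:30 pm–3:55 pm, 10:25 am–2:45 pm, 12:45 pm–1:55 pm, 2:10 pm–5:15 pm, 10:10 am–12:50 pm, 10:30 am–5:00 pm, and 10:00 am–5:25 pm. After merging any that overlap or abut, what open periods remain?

Sort by start: 10:00 am–5:25 pm, 10:10 am–12:50 pm, 10:25 am–2:45 pm, 10:30 am–5:00 pm, 12:45 pm–1:55 pm, 2:10 pm–5:15 pm, 3:30 pm–3:55 pm.
10:10 am–12:50 pm overlaps/touches 10:00 am–5:25 pm → extend to 10:00 am–5:25 pm.
10:25 am–2:45 pm overlaps/touches 10:00 am–5:25 pm → extend to 10:00 am–5:25 pm.
10:30 am–5:00 pm overlaps/touches 10:00 am–5:25 pm → extend to 10:00 am–5:25 pm.
12:45 pm–1:55 pm overlaps/touches 10:00 am–5:25 pm → extend to 10:00 am–5:25 pm.
2:10 pm–5:15 pm overlaps/touches 10:00 am–5:25 pm → extend to 10:00 am–5:25 pm.
3:30 pm–3:55 pm overlaps/touches 10:00 am–5:25 pm → extend to 10:00 am–5:25 pm.

10:00 am–5:25 pm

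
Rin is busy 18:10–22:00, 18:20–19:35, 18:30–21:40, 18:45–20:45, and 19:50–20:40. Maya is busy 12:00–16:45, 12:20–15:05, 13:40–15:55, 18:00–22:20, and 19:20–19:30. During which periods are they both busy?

A, merged: 18:10–22:00.
B, merged: 12:00–16:45, 18:00–22:20.
18:10–22:00 meets the second set on 18:10–22:00.

18:10–22:00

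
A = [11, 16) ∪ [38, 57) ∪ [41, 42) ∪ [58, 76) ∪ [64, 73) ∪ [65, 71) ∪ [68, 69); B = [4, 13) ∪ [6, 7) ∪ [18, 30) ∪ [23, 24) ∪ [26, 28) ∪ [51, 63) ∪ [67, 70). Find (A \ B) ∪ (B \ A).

First set merges to [11, 16), [38, 57), [58, 76).
Second set merges to [4, 13), [18, 30), [51, 63), [67, 70).
A \ B = [13, 16), [38, 51), [63, 67), [70, 76).
B \ A = [4, 11), [18, 30), [57, 58).
Union of the two gives the symmetric difference.

[4, 11) ∪ [13, 16) ∪ [18, 30) ∪ [38, 51) ∪ [57, 58) ∪ [63, 67) ∪ [70, 76)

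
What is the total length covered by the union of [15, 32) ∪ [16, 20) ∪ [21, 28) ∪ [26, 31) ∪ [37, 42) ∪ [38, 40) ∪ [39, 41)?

Merged: [15, 32), [37, 42).
Lengths: 17 + 5 = 22.

22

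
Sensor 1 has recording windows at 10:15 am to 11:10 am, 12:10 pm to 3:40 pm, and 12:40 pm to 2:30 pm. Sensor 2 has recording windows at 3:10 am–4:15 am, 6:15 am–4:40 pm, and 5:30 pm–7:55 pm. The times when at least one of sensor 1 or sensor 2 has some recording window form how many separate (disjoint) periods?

First set merges to 10:15 am–11:10 am, 12:10 pm–3:40 pm.
A ∪ B = 3:10 am–4:15 am, 6:15 am–4:40 pm, 5:30 pm–7:55 pm.
That is 3 disjoint pieces.

3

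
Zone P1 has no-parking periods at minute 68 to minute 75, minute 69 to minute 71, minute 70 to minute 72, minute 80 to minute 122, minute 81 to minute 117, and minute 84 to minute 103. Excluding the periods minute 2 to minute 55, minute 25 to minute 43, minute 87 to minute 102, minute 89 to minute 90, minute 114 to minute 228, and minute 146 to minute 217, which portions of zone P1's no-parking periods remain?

minute 68 to minute 75, minute 80 to minute 87, minute 102 to minute 114

First set merges to minute 68 to minute 75, minute 80 to minute 122.
Second set merges to minute 2 to minute 55, minute 87 to minute 102, minute 114 to minute 228.
minute 68 to minute 75: nothing removed.
minute 80 to minute 122 \ B = minute 80 to minute 87, minute 102 to minute 114.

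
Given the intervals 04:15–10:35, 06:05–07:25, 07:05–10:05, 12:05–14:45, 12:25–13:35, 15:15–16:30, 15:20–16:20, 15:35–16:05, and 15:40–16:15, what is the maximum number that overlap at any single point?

4

Walk the sorted start/end points keeping a running depth.
The depth first hits 4 at 15:40.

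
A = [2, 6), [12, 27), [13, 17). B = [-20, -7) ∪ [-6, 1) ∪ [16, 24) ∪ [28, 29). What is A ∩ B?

A, merged: [2, 6), [12, 27).
[2, 6) meets no B interval.
[12, 27) ∩ B → [16, 24).

[16, 24)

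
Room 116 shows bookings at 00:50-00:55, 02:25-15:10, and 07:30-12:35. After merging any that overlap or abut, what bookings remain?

00:50–00:55, 02:25–15:10

02:25–15:10 is disjoint → start new block.
07:30–12:35 overlaps/touches 02:25–15:10 → extend to 02:25–15:10.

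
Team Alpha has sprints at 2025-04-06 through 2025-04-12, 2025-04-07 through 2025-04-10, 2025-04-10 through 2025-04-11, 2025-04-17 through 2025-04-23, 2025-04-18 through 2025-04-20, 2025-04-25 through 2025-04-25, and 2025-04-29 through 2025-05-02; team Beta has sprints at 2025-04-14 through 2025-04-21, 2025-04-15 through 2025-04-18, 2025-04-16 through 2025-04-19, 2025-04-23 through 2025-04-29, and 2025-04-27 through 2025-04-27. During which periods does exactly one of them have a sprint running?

First set merges to 2025-04-06 through 2025-04-12, 2025-04-17 through 2025-04-23, 2025-04-25 through 2025-04-25, 2025-04-29 through 2025-05-02.
Second set merges to 2025-04-14 through 2025-04-21, 2025-04-23 through 2025-04-29.
Only in the first: 2025-04-06 through 2025-04-12, 2025-04-22 through 2025-04-22, 2025-04-30 through 2025-05-02.
Only in the second: 2025-04-14 through 2025-04-16, 2025-04-24 through 2025-04-24, 2025-04-26 through 2025-04-28.
Together these are the periods covered by exactly one.

2025-04-06 through 2025-04-12, 2025-04-14 through 2025-04-16, 2025-04-22 through 2025-04-22, 2025-04-24 through 2025-04-24, 2025-04-26 through 2025-04-28, 2025-04-30 through 2025-05-02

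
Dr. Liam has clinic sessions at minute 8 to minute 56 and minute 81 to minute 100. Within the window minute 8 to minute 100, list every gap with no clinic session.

After merging, the occupied span is minute 8 to minute 56, minute 81 to minute 100.
Gaps within minute 8 to minute 100: minute 56 to minute 81.

minute 56 to minute 81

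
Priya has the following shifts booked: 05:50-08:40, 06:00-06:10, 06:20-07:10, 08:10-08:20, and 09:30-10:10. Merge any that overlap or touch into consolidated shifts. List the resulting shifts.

05:50–08:40, 09:30–10:10

06:00–06:10 overlaps/touches 05:50–08:40 → extend to 05:50–08:40.
06:20–07:10 overlaps/touches 05:50–08:40 → extend to 05:50–08:40.
08:10–08:20 overlaps/touches 05:50–08:40 → extend to 05:50–08:40.
09:30–10:10 is disjoint → start new block.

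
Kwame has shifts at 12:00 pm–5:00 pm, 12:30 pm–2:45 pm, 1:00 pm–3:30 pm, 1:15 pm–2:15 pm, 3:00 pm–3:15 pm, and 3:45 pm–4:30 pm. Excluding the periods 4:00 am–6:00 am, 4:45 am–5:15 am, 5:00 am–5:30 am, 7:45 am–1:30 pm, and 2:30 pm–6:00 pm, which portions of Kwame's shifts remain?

1:30 pm–2:30 pm

Merge the first list: 12:00 pm–5:00 pm.
Merge the second list: 4:00 am–6:00 am, 7:45 am–1:30 pm, 2:30 pm–6:00 pm.
12:00 pm–5:00 pm with B removed leaves 1:30 pm–2:30 pm.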